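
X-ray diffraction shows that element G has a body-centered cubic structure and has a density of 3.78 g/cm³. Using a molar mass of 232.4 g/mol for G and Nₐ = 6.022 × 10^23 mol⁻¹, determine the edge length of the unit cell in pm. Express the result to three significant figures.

With Z = 2 atoms per BCC cell, a³ = Z·M/(N_A·ρ) = 2 × 232.4 / (6.022 × 10²³ × 3.780 g/cm³) = 2.042 × 10^-22 cm³.
a = (2.042 × 10^-22)^(1/3) = 5.889 × 10^-8 cm = 589 pm.

589 pm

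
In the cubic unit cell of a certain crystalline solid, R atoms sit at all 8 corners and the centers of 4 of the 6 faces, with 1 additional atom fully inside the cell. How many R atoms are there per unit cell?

4

Corner atoms are shared by 8 cells (1/8 each), face atoms by 2 (1/2 each), interior atoms are unshared.
Net atoms = 8 × 1/8 + 4 × 1/2 + 1 = 1 + 2 + 1 = 4.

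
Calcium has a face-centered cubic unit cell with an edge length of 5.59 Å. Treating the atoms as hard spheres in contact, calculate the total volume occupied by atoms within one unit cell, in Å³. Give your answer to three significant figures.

129 Å³

In an FCC lattice atoms touch along the face diagonal, so √2·a = 4r, so r = 0.3536a = 1.976 Å.
V_atoms = Z × (4/3)πr³ = 4 × (4/3)π × (1.976)³ = 129 Å³.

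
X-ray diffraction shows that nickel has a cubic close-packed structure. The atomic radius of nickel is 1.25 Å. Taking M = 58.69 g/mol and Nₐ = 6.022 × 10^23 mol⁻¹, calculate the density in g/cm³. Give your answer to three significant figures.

8.82 g/cm³

In an FCC lattice, atoms touch along the face diagonal, so √2·a = 4r, giving a = 3.536 Å = 3.536 × 10^-8 cm.
With Z = 4, ρ = Z·M/(N_A·a³) = 4 × 58.69 / (6.022 × 10²³ × 4.419 × 10^-23) = 8.821 g/cm³.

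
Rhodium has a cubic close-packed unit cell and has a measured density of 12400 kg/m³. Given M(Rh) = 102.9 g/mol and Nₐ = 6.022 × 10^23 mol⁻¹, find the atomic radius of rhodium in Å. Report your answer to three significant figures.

1.35 Å

For an FCC cell (Z = 4), a³ = Z·M/(N_A·ρ) = 4 × 102.9 / (6.022 × 10²³ × 12.40) = 5.512 × 10^-23 cm³, so a = 3.806 × 10^-8 cm = 3.806 Å.
Atoms touch along the face diagonal, so √2·a = 4r, so r = 0.3536 × a = 1.35 Å.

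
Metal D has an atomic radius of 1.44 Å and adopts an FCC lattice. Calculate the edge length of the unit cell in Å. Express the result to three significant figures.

4.07 Å

In an FCC lattice, atoms touch along the face diagonal, so √2·a = 4r.
a = 4r/√2 = 4 × 1.44 / 1.4142 = 4.07 Å.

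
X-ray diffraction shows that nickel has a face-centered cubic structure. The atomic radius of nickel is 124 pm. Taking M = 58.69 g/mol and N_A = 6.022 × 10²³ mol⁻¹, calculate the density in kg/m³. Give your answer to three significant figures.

9040 kg/m³

In an FCC lattice, atoms touch along the face diagonal, so √2·a = 4r, giving a = 350.7 pm = 3.507 × 10^-8 cm.
With Z = 4, ρ = Z·M/(N_A·a³) = 4 × 58.69 / (6.022 × 10²³ × 4.314 × 10^-23) = 9.036 g/cm³ = 9040 kg/m³.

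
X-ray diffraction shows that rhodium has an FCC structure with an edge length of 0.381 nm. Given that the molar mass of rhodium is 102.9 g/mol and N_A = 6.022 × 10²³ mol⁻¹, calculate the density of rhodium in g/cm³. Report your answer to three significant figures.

An FCC unit cell contains Z = 4 atoms.
Cell volume: a³ = (0.381 nm)³ = (3.810 × 10^-8 cm)³ = 5.531 × 10^-23 cm³.
ρ = Z·M/(N_A·a³) = 4 × 102.9 / (6.022 × 10²³ × 5.531 × 10^-23) = 12.36 g/cm³.

12.4 g/cm³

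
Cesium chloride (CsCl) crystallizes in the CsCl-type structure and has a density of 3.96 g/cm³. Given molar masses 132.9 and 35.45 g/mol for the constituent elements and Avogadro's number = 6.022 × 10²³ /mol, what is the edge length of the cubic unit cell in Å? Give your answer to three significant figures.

M(CsCl) = 168.35 g/mol; Z = 1 formula unit per cell.
a³ = Z·M/(N_A·ρ) = 1 × 168.35 / (6.022 × 10²³ × 3.96) = 7.060 × 10^-23 cm³, so a = 4.133 × 10^-8 cm = 4.13 Å.

4.13 Å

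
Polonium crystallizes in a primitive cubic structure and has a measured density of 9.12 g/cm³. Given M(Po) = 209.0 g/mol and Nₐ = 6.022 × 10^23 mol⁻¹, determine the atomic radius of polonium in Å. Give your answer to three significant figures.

For a simple cubic cell (Z = 1), a³ = Z·M/(N_A·ρ) = 1 × 209.0 / (6.022 × 10²³ × 9.120) = 3.805 × 10^-23 cm³, so a = 3.364 × 10^-8 cm = 3.364 Å.
Atoms touch along the cell edge, so a = 2r, so r = 0.5000 × a = 1.68 Å.

1.68 Å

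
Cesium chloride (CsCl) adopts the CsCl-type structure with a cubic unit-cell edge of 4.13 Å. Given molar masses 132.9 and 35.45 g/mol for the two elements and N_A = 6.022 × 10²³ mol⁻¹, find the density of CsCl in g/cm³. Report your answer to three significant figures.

The CsCl-type structure contains Z = 1 formula unit per cell; M(CsCl) = 132.9 + 35.45 = 168.35 g/mol.
a³ = (4.130 × 10^-8 cm)³ = 7.044 × 10^-23 cm³.
ρ = 1 × 168.35 / (6.022 × 10²³ × 7.044 × 10^-23) = 3.968 g/cm³.

3.97 g/cm³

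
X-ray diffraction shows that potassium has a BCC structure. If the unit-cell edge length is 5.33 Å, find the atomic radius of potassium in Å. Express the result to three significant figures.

In a BCC lattice, atoms touch along the body diagonal, so √3·a = 4r.
r = √3·a/4 = 1.7321 × 5.33 / 4 = 2.31 Å.

2.31 Å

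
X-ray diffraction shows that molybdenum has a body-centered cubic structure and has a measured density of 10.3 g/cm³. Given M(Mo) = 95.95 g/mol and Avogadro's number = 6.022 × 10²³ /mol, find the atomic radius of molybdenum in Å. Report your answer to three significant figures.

For a BCC cell (Z = 2), a³ = Z·M/(N_A·ρ) = 2 × 95.95 / (6.022 × 10²³ × 10.30) = 3.094 × 10^-23 cm³, so a = 3.139 × 10^-8 cm = 3.139 Å.
Atoms touch along the body diagonal, so √3·a = 4r, so r = 0.4330 × a = 1.36 Å.

1.36 Å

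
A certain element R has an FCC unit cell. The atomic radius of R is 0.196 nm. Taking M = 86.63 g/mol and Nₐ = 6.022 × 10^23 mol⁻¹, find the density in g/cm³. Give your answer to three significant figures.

In an FCC lattice, atoms touch along the face diagonal, so √2·a = 4r, giving a = 0.5544 nm = 5.544 × 10^-8 cm.
With Z = 4, ρ = Z·M/(N_A·a³) = 4 × 86.63 / (6.022 × 10²³ × 1.704 × 10^-22) = 3.377 g/cm³.

3.38 g/cm³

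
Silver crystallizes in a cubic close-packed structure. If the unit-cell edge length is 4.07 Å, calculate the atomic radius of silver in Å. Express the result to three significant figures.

1.44 Å

In an FCC lattice, atoms touch along the face diagonal, so √2·a = 4r.
r = √2·a/4 = 1.4142 × 4.07 / 4 = 1.44 Å.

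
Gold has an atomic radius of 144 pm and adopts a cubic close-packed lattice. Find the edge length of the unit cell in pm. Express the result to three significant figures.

In an FCC lattice, atoms touch along the face diagonal, so √2·a = 4r.
a = 4r/√2 = 4 × 144 / 1.4142 = 407 pm.

407 pm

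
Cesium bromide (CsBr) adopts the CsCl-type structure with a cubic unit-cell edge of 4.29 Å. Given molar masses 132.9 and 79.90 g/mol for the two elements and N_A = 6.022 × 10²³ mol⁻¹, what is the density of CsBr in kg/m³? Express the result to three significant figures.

The CsCl-type structure contains Z = 1 formula unit per cell; M(CsBr) = 132.9 + 79.90 = 212.8 g/mol.
a³ = (4.290 × 10^-8 cm)³ = 7.895 × 10^-23 cm³.
ρ = 1 × 212.8 / (6.022 × 10²³ × 7.895 × 10^-23) = 4.476 g/cm³ = 4480 kg/m³.

4480 kg/m³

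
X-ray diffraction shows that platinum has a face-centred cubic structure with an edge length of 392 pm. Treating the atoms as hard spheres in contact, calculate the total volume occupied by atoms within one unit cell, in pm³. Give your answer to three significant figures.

4.46 × 10^7 pm³

In an FCC lattice atoms touch along the face diagonal, so √2·a = 4r, so r = 0.3536a = 138.6 pm.
V_atoms = Z × (4/3)πr³ = 4 × (4/3)π × (138.6)³ = 4.46 × 10^7 pm³.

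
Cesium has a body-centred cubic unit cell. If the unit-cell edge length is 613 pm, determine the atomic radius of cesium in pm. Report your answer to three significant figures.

In a BCC lattice, atoms touch along the body diagonal, so √3·a = 4r.
r = √3·a/4 = 1.7321 × 613 / 4 = 265 pm.

265 pm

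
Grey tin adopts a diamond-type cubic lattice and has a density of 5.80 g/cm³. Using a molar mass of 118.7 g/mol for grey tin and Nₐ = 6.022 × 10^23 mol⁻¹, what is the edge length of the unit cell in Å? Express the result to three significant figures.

With Z = 8 atoms per diamond cubic cell, a³ = Z·M/(N_A·ρ) = 8 × 118.7 / (6.022 × 10²³ × 5.800 g/cm³) = 2.719 × 10^-22 cm³.
a = (2.719 × 10^-22)^(1/3) = 6.478 × 10^-8 cm = 6.48 Å.

6.48 Å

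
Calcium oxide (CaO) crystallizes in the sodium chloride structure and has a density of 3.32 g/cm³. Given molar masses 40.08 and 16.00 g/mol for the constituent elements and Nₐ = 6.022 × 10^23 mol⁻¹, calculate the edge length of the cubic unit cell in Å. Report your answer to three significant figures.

M(CaO) = 56.08 g/mol; Z = 4 formula units per cell.
a³ = Z·M/(N_A·ρ) = 4 × 56.08 / (6.022 × 10²³ × 3.32) = 1.122 × 10^-22 cm³, so a = 4.823 × 10^-8 cm = 4.82 Å.

4.82 Å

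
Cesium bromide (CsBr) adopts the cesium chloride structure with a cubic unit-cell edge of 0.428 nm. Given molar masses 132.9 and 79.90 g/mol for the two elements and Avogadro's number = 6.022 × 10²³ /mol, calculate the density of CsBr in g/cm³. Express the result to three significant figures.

4.51 g/cm³

The cesium chloride structure contains Z = 1 formula unit per cell; M(CsBr) = 132.9 + 79.90 = 212.8 g/mol.
a³ = (4.280 × 10^-8 cm)³ = 7.840 × 10^-23 cm³.
ρ = 1 × 212.8 / (6.022 × 10²³ × 7.840 × 10^-23) = 4.507 g/cm³.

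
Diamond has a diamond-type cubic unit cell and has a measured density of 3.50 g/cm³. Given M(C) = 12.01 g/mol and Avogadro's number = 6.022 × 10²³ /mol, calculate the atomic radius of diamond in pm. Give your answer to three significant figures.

77.3 pm

For a diamond cubic cell (Z = 8), a³ = Z·M/(N_A·ρ) = 8 × 12.01 / (6.022 × 10²³ × 3.500) = 4.559 × 10^-23 cm³, so a = 3.572 × 10^-8 cm = 357.2 pm.
Nearest neighbors lie along the body diagonal with √3·a = 8r, so r = 0.2165 × a = 77.3 pm.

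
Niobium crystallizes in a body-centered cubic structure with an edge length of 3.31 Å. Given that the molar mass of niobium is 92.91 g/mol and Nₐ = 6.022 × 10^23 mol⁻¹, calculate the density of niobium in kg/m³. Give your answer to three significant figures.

8510 kg/m³

A BCC unit cell contains Z = 2 atoms.
Cell volume: a³ = (3.31 Å)³ = (3.310 × 10^-8 cm)³ = 3.626 × 10^-23 cm³.
ρ = Z·M/(N_A·a³) = 2 × 92.91 / (6.022 × 10²³ × 3.626 × 10^-23) = 8.509 g/cm³ = 8510 kg/m³.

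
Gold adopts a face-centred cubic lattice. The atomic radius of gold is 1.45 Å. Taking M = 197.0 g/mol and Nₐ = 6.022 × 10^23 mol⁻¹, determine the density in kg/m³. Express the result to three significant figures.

In an FCC lattice, atoms touch along the face diagonal, so √2·a = 4r, giving a = 4.101 Å = 4.101 × 10^-8 cm.
With Z = 4, ρ = Z·M/(N_A·a³) = 4 × 197.0 / (6.022 × 10²³ × 6.898 × 10^-23) = 18.97 g/cm³ = 19000 kg/m³.

19000 kg/m³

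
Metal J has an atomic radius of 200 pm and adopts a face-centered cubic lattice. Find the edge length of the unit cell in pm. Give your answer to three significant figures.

566 pm

In an FCC lattice, atoms touch along the face diagonal, so √2·a = 4r.
a = 4r/√2 = 4 × 200 / 1.4142 = 566 pm.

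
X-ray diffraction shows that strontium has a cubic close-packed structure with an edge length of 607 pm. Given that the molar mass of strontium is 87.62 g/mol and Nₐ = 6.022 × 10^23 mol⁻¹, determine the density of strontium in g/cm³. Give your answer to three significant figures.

An FCC unit cell contains Z = 4 atoms.
Cell volume: a³ = (607 pm)³ = (6.070 × 10^-8 cm)³ = 2.236 × 10^-22 cm³.
ρ = Z·M/(N_A·a³) = 4 × 87.62 / (6.022 × 10²³ × 2.236 × 10^-22) = 2.602 g/cm³.

2.60 g/cm³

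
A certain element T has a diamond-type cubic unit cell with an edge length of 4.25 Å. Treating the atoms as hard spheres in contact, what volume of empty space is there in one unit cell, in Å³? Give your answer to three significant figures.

50.7 Å³

In a diamond cubic lattice nearest neighbors lie along the body diagonal with √3·a = 8r, so r = 0.2165a = 0.9202 Å.
V_cell = a³ = 76.77 Å³; V_atoms = 8 × (4/3)πr³ = 26.11 Å³.
Empty space = 76.77 − 26.11 = 50.7 Å³.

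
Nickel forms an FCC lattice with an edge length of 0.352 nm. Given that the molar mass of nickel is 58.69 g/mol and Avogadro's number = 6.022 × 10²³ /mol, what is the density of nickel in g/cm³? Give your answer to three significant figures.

An FCC unit cell contains Z = 4 atoms.
Cell volume: a³ = (0.352 nm)³ = (3.520 × 10^-8 cm)³ = 4.361 × 10^-23 cm³.
ρ = Z·M/(N_A·a³) = 4 × 58.69 / (6.022 × 10²³ × 4.361 × 10^-23) = 8.938 g/cm³.

8.94 g/cm³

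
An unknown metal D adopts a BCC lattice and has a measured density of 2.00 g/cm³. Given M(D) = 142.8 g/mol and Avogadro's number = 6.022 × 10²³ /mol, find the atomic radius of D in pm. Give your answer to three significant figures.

268 pm

For a BCC cell (Z = 2), a³ = Z·M/(N_A·ρ) = 2 × 142.8 / (6.022 × 10²³ × 2.000) = 2.371 × 10^-22 cm³, so a = 6.190 × 10^-8 cm = 619.0 pm.
Atoms touch along the body diagonal, so √3·a = 4r, so r = 0.4330 × a = 268 pm.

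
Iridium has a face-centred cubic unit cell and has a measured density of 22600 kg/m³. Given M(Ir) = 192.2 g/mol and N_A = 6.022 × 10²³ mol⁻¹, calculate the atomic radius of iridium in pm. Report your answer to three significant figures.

136 pm

For an FCC cell (Z = 4), a³ = Z·M/(N_A·ρ) = 4 × 192.2 / (6.022 × 10²³ × 22.60) = 5.649 × 10^-23 cm³, so a = 3.837 × 10^-8 cm = 383.7 pm.
Atoms touch along the face diagonal, so √2·a = 4r, so r = 0.3536 × a = 136 pm.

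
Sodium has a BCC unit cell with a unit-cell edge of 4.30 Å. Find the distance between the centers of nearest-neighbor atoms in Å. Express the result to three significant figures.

3.72 Å

In a BCC structure, atoms touch along the body diagonal, so √3·a = 4r; the nearest-neighbor distance equals 2r = 0.8660·a.
d = 0.8660 × 4.30 = 3.72 Å.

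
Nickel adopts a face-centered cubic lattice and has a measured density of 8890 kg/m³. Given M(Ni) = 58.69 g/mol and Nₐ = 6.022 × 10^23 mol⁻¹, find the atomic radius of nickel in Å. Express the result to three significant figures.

For an FCC cell (Z = 4), a³ = Z·M/(N_A·ρ) = 4 × 58.69 / (6.022 × 10²³ × 8.890) = 4.385 × 10^-23 cm³, so a = 3.526 × 10^-8 cm = 3.526 Å.
Atoms touch along the face diagonal, so √2·a = 4r, so r = 0.3536 × a = 1.25 Å.

1.25 Å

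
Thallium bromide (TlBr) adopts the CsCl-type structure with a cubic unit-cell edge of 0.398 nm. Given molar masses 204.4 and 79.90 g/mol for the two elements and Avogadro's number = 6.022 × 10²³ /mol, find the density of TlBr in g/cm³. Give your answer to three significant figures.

7.49 g/cm³

The CsCl-type structure contains Z = 1 formula unit per cell; M(TlBr) = 204.4 + 79.90 = 284.3 g/mol.
a³ = (3.980 × 10^-8 cm)³ = 6.304 × 10^-23 cm³.
ρ = 1 × 284.3 / (6.022 × 10²³ × 6.304 × 10^-23) = 7.488 g/cm³.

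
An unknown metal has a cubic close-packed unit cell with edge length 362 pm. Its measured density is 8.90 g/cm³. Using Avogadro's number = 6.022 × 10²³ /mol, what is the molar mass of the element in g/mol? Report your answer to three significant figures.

63.6 g/mol

An FCC cell has Z = 4 atoms; a = 3.620 × 10^-8 cm.
M = ρ·N_A·a³/Z = 8.90 × 6.022 × 10²³ × 4.744 × 10^-23 / 4 = 63.6 g/mol.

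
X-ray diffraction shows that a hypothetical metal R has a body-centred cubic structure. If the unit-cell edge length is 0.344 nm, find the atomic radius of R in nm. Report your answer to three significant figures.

0.149 nm

In a BCC lattice, atoms touch along the body diagonal, so √3·a = 4r.
r = √3·a/4 = 1.7321 × 0.344 / 4 = 0.149 nm.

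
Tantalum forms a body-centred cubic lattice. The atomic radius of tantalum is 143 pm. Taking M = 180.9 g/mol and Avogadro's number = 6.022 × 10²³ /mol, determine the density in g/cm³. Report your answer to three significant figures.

In a BCC lattice, atoms touch along the body diagonal, so √3·a = 4r, giving a = 330.2 pm = 3.302 × 10^-8 cm.
With Z = 2, ρ = Z·M/(N_A·a³) = 2 × 180.9 / (6.022 × 10²³ × 3.602 × 10^-23) = 16.68 g/cm³.

16.7 g/cm³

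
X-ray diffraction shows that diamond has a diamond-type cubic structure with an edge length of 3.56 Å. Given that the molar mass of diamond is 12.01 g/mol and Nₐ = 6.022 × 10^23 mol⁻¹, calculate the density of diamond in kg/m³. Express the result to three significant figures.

A diamond cubic unit cell contains Z = 8 atoms.
Cell volume: a³ = (3.56 Å)³ = (3.560 × 10^-8 cm)³ = 4.512 × 10^-23 cm³.
ρ = Z·M/(N_A·a³) = 8 × 12.01 / (6.022 × 10²³ × 4.512 × 10^-23) = 3.536 g/cm³ = 3540 kg/m³.

3540 kg/m³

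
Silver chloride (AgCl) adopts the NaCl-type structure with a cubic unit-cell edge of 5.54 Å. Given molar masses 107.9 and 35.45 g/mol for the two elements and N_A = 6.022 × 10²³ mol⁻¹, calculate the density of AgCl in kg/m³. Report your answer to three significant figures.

The NaCl-type structure contains Z = 4 formula units per cell; M(AgCl) = 107.9 + 35.45 = 143.35 g/mol.
a³ = (5.540 × 10^-8 cm)³ = 1.700 × 10^-22 cm³.
ρ = 4 × 143.35 / (6.022 × 10²³ × 1.700 × 10^-22) = 5.600 g/cm³ = 5600 kg/m³.

5600 kg/m³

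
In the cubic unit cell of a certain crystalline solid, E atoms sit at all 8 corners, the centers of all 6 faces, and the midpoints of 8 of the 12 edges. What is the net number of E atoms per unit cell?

Corner atoms are shared by 8 cells (1/8 each), face atoms by 2 (1/2 each), edge atoms by 4 (1/4 each).
Net atoms = 8 × 1/8 + 6 × 1/2 + 8 × 1/4 = 1 + 3 + 2 = 6.

6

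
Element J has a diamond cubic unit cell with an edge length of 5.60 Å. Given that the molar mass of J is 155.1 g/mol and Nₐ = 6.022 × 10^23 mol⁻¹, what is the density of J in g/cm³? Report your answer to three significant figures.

A diamond cubic unit cell contains Z = 8 atoms.
Cell volume: a³ = (5.60 Å)³ = (5.600 × 10^-8 cm)³ = 1.756 × 10^-22 cm³.
ρ = Z·M/(N_A·a³) = 8 × 155.1 / (6.022 × 10²³ × 1.756 × 10^-22) = 11.73 g/cm³.

11.7 g/cm³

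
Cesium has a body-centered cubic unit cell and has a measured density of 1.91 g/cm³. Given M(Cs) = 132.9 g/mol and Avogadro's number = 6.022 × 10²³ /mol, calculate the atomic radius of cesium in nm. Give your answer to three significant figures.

0.266 nm

For a BCC cell (Z = 2), a³ = Z·M/(N_A·ρ) = 2 × 132.9 / (6.022 × 10²³ × 1.910) = 2.311 × 10^-22 cm³, so a = 6.137 × 10^-8 cm = 0.6137 nm.
Atoms touch along the body diagonal, so √3·a = 4r, so r = 0.4330 × a = 0.266 nm.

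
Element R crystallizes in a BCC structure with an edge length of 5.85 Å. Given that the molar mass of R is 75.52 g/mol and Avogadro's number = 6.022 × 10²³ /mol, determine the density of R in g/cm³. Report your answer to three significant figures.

A BCC unit cell contains Z = 2 atoms.
Cell volume: a³ = (5.85 Å)³ = (5.850 × 10^-8 cm)³ = 2.002 × 10^-22 cm³.
ρ = Z·M/(N_A·a³) = 2 × 75.52 / (6.022 × 10²³ × 2.002 × 10^-22) = 1.253 g/cm³.

1.25 g/cm³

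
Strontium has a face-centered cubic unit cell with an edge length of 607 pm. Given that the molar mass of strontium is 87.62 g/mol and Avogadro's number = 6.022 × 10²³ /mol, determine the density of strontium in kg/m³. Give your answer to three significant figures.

An FCC unit cell contains Z = 4 atoms.
Cell volume: a³ = (607 pm)³ = (6.070 × 10^-8 cm)³ = 2.236 × 10^-22 cm³.
ρ = Z·M/(N_A·a³) = 4 × 87.62 / (6.022 × 10²³ × 2.236 × 10^-22) = 2.602 g/cm³ = 2600 kg/m³.

2600 kg/m³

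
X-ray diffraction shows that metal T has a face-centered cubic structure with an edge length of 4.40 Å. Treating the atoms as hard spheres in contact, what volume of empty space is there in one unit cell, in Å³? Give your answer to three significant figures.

In an FCC lattice atoms touch along the face diagonal, so √2·a = 4r, so r = 0.3536a = 1.556 Å.
V_cell = a³ = 85.18 Å³; V_atoms = 4 × (4/3)πr³ = 63.08 Å³.
Empty space = 85.18 − 63.08 = 22.1 Å³.

22.1 Å³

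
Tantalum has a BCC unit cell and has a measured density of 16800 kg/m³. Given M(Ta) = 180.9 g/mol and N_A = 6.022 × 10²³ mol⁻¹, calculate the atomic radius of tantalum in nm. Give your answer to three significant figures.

0.143 nm

For a BCC cell (Z = 2), a³ = Z·M/(N_A·ρ) = 2 × 180.9 / (6.022 × 10²³ × 16.80) = 3.576 × 10^-23 cm³, so a = 3.295 × 10^-8 cm = 0.3295 nm.
Atoms touch along the body diagonal, so √3·a = 4r, so r = 0.4330 × a = 0.143 nm.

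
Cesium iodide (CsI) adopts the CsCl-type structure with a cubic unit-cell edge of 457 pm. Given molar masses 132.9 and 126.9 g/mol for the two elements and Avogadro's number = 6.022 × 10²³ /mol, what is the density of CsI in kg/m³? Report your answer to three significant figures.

The CsCl-type structure contains Z = 1 formula unit per cell; M(CsI) = 132.9 + 126.9 = 259.8 g/mol.
a³ = (4.570 × 10^-8 cm)³ = 9.544 × 10^-23 cm³.
ρ = 1 × 259.8 / (6.022 × 10²³ × 9.544 × 10^-23) = 4.520 g/cm³ = 4520 kg/m³.

4520 kg/m³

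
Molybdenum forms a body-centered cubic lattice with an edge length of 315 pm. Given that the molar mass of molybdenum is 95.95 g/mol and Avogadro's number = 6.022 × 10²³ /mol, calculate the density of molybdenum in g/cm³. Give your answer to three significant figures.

10.2 g/cm³

A BCC unit cell contains Z = 2 atoms.
Cell volume: a³ = (315 pm)³ = (3.150 × 10^-8 cm)³ = 3.126 × 10^-23 cm³.
ρ = Z·M/(N_A·a³) = 2 × 95.95 / (6.022 × 10²³ × 3.126 × 10^-23) = 10.20 g/cm³.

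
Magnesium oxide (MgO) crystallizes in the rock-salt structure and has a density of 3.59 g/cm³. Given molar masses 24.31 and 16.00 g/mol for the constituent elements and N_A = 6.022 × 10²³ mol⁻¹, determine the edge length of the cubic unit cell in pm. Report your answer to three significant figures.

421 pm

M(MgO) = 40.31 g/mol; Z = 4 formula units per cell.
a³ = Z·M/(N_A·ρ) = 4 × 40.31 / (6.022 × 10²³ × 3.59) = 7.458 × 10^-23 cm³, so a = 4.209 × 10^-8 cm = 421 pm.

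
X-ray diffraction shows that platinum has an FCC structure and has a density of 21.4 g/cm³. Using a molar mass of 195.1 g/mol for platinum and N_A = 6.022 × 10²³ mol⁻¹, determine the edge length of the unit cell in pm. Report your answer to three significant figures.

393 pm

With Z = 4 atoms per FCC cell, a³ = Z·M/(N_A·ρ) = 4 × 195.1 / (6.022 × 10²³ × 21.40 g/cm³) = 6.056 × 10^-23 cm³.
a = (6.056 × 10^-23)^(1/3) = 3.927 × 10^-8 cm = 393 pm.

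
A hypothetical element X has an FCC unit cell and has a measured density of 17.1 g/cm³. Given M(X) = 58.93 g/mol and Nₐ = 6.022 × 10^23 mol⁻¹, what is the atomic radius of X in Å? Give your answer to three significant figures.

For an FCC cell (Z = 4), a³ = Z·M/(N_A·ρ) = 4 × 58.93 / (6.022 × 10²³ × 17.10) = 2.289 × 10^-23 cm³, so a = 2.839 × 10^-8 cm = 2.839 Å.
Atoms touch along the face diagonal, so √2·a = 4r, so r = 0.3536 × a = 1.00 Å.

1.00 Å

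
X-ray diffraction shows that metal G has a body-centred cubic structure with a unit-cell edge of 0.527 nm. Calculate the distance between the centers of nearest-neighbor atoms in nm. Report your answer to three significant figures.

In a BCC structure, atoms touch along the body diagonal, so √3·a = 4r; the nearest-neighbor distance equals 2r = 0.8660·a.
d = 0.8660 × 0.527 = 0.456 nm.

0.456 nm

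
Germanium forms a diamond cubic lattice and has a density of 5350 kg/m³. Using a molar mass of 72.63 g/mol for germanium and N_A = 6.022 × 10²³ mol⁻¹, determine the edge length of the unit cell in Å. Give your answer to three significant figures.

With Z = 8 atoms per diamond cubic cell, a³ = Z·M/(N_A·ρ) = 8 × 72.63 / (6.022 × 10²³ × 5.350 g/cm³) = 1.803 × 10^-22 cm³.
a = (1.803 × 10^-22)^(1/3) = 5.650 × 10^-8 cm = 5.65 Å.

5.65 Å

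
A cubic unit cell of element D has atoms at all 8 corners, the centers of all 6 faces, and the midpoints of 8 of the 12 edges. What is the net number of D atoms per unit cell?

6

Corner atoms are shared by 8 cells (1/8 each), face atoms by 2 (1/2 each), edge atoms by 4 (1/4 each).
Net atoms = 8 × 1/8 + 6 × 1/2 + 8 × 1/4 = 1 + 3 + 2 = 6.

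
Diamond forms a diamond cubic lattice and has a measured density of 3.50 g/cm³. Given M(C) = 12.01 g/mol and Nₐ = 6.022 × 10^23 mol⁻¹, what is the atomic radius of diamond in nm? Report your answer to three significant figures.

For a diamond cubic cell (Z = 8), a³ = Z·M/(N_A·ρ) = 8 × 12.01 / (6.022 × 10²³ × 3.500) = 4.559 × 10^-23 cm³, so a = 3.572 × 10^-8 cm = 0.3572 nm.
Nearest neighbors lie along the body diagonal with √3·a = 8r, so r = 0.2165 × a = 0.0773 nm.

0.0773 nm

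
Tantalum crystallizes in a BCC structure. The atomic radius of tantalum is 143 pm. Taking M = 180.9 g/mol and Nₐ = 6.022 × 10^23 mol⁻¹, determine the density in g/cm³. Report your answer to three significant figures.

16.7 g/cm³

In a BCC lattice, atoms touch along the body diagonal, so √3·a = 4r, giving a = 330.2 pm = 3.302 × 10^-8 cm.
With Z = 2, ρ = Z·M/(N_A·a³) = 2 × 180.9 / (6.022 × 10²³ × 3.602 × 10^-23) = 16.68 g/cm³.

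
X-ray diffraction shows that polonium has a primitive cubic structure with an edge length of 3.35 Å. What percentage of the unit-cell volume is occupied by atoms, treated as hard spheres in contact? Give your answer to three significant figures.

In a simple cubic lattice atoms touch along the cell edge, so a = 2r, so r = 0.5000a = 1.675 Å.
Packing fraction = Z·(4/3)πr³ / a³ = 1 × (4/3)π × (1.675)³ / (3.35)³ = 0.5236 = 52.4%.

52.4%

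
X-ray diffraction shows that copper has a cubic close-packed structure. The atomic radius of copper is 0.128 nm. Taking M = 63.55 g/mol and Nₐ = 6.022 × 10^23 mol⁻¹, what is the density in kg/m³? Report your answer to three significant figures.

In an FCC lattice, atoms touch along the face diagonal, so √2·a = 4r, giving a = 0.3620 nm = 3.620 × 10^-8 cm.
With Z = 4, ρ = Z·M/(N_A·a³) = 4 × 63.55 / (6.022 × 10²³ × 4.745 × 10^-23) = 8.895 g/cm³ = 8900 kg/m³.

8900 kg/m³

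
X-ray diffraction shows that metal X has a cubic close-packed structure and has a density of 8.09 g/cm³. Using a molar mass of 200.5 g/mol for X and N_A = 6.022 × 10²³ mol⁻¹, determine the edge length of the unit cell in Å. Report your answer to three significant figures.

With Z = 4 atoms per FCC cell, a³ = Z·M/(N_A·ρ) = 4 × 200.5 / (6.022 × 10²³ × 8.090 g/cm³) = 1.646 × 10^-22 cm³.
a = (1.646 × 10^-22)^(1/3) = 5.481 × 10^-8 cm = 5.48 Å.

5.48 Å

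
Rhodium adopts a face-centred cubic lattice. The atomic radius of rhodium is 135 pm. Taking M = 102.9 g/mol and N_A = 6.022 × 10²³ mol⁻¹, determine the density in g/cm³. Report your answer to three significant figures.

12.3 g/cm³

In an FCC lattice, atoms touch along the face diagonal, so √2·a = 4r, giving a = 381.8 pm = 3.818 × 10^-8 cm.
With Z = 4, ρ = Z·M/(N_A·a³) = 4 × 102.9 / (6.022 × 10²³ × 5.567 × 10^-23) = 12.28 g/cm³.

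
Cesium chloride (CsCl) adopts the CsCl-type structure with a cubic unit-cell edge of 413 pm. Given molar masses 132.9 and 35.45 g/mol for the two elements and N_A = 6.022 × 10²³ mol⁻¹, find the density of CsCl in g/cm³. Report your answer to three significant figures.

3.97 g/cm³

The CsCl-type structure contains Z = 1 formula unit per cell; M(CsCl) = 132.9 + 35.45 = 168.35 g/mol.
a³ = (4.130 × 10^-8 cm)³ = 7.044 × 10^-23 cm³.
ρ = 1 × 168.35 / (6.022 × 10²³ × 7.044 × 10^-23) = 3.968 g/cm³.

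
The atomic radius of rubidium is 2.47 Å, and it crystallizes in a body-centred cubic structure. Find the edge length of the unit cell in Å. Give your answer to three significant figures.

In a BCC lattice, atoms touch along the body diagonal, so √3·a = 4r.
a = 4r/√3 = 4 × 2.47 / 1.7321 = 5.70 Å.

5.70 Å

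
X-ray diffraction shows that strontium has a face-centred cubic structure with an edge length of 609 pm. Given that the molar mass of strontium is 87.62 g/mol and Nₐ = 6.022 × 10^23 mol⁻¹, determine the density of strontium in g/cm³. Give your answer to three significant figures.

An FCC unit cell contains Z = 4 atoms.
Cell volume: a³ = (609 pm)³ = (6.090 × 10^-8 cm)³ = 2.259 × 10^-22 cm³.
ρ = Z·M/(N_A·a³) = 4 × 87.62 / (6.022 × 10²³ × 2.259 × 10^-22) = 2.577 g/cm³.

2.58 g/cm³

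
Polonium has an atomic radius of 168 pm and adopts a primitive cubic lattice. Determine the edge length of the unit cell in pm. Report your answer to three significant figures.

In a simple cubic lattice, atoms touch along the cell edge, so a = 2r.
a = 2r = 2 × 168 = 336 pm.

336 pm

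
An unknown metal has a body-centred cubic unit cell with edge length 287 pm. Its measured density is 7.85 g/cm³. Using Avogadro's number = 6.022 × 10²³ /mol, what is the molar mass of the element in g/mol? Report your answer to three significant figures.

55.9 g/mol

A BCC cell has Z = 2 atoms; a = 2.870 × 10^-8 cm.
M = ρ·N_A·a³/Z = 7.85 × 6.022 × 10²³ × 2.364 × 10^-23 / 2 = 55.9 g/mol.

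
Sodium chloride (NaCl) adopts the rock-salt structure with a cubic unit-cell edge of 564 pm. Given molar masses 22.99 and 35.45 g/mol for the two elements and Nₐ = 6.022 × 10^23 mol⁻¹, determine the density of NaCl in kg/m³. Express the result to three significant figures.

The rock-salt structure contains Z = 4 formula units per cell; M(NaCl) = 22.99 + 35.45 = 58.44 g/mol.
a³ = (5.640 × 10^-8 cm)³ = 1.794 × 10^-22 cm³.
ρ = 4 × 58.44 / (6.022 × 10²³ × 1.794 × 10^-22) = 2.164 g/cm³ = 2160 kg/m³.

2160 kg/m³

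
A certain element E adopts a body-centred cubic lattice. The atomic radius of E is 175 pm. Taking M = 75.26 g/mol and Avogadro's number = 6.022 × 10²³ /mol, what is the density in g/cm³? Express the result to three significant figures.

In a BCC lattice, atoms touch along the body diagonal, so √3·a = 4r, giving a = 404.1 pm = 4.041 × 10^-8 cm.
With Z = 2, ρ = Z·M/(N_A·a³) = 2 × 75.26 / (6.022 × 10²³ × 6.601 × 10^-23) = 3.787 g/cm³.

3.79 g/cm³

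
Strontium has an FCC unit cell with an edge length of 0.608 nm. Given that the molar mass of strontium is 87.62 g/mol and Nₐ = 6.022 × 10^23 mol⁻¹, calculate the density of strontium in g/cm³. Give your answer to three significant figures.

An FCC unit cell contains Z = 4 atoms.
Cell volume: a³ = (0.608 nm)³ = (6.080 × 10^-8 cm)³ = 2.248 × 10^-22 cm³.
ρ = Z·M/(N_A·a³) = 4 × 87.62 / (6.022 × 10²³ × 2.248 × 10^-22) = 2.589 g/cm³.

2.59 g/cm³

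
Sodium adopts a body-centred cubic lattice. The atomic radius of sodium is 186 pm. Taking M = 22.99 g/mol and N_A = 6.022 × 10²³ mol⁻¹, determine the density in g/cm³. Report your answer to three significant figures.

In a BCC lattice, atoms touch along the body diagonal, so √3·a = 4r, giving a = 429.5 pm = 4.295 × 10^-8 cm.
With Z = 2, ρ = Z·M/(N_A·a³) = 2 × 22.99 / (6.022 × 10²³ × 7.926 × 10^-23) = 0.9634 g/cm³.

0.963 g/cm³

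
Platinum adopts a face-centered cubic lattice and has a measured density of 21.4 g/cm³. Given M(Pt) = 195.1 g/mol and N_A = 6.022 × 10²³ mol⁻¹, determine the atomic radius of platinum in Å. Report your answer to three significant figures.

1.39 Å

For an FCC cell (Z = 4), a³ = Z·M/(N_A·ρ) = 4 × 195.1 / (6.022 × 10²³ × 21.40) = 6.056 × 10^-23 cm³, so a = 3.927 × 10^-8 cm = 3.927 Å.
Atoms touch along the face diagonal, so √2·a = 4r, so r = 0.3536 × a = 1.39 Å.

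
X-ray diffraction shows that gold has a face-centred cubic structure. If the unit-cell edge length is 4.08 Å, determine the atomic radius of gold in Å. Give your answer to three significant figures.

In an FCC lattice, atoms touch along the face diagonal, so √2·a = 4r.
r = √2·a/4 = 1.4142 × 4.08 / 4 = 1.44 Å.

1.44 Å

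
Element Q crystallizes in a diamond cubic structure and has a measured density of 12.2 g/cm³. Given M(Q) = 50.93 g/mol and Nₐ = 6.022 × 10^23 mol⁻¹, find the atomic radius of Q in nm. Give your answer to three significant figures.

0.0826 nm

For a diamond cubic cell (Z = 8), a³ = Z·M/(N_A·ρ) = 8 × 50.93 / (6.022 × 10²³ × 12.20) = 5.546 × 10^-23 cm³, so a = 3.813 × 10^-8 cm = 0.3813 nm.
Nearest neighbors lie along the body diagonal with √3·a = 8r, so r = 0.2165 × a = 0.0826 nm.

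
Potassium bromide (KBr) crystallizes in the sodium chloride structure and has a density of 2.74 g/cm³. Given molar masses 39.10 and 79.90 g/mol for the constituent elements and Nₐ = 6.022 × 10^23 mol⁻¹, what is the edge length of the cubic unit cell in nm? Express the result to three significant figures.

0.661 nm

M(KBr) = 119.0 g/mol; Z = 4 formula units per cell.
a³ = Z·M/(N_A·ρ) = 4 × 119.0 / (6.022 × 10²³ × 2.74) = 2.885 × 10^-22 cm³, so a = 6.608 × 10^-8 cm = 0.661 nm.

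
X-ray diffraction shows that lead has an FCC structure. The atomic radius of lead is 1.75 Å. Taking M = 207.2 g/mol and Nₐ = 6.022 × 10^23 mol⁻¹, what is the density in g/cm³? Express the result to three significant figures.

11.3 g/cm³

In an FCC lattice, atoms touch along the face diagonal, so √2·a = 4r, giving a = 4.950 Å = 4.950 × 10^-8 cm.
With Z = 4, ρ = Z·M/(N_A·a³) = 4 × 207.2 / (6.022 × 10²³ × 1.213 × 10^-22) = 11.35 g/cm³.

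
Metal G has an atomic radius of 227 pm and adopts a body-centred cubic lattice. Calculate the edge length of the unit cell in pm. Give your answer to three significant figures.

In a BCC lattice, atoms touch along the body diagonal, so √3·a = 4r.
a = 4r/√3 = 4 × 227 / 1.7321 = 524 pm.

524 pm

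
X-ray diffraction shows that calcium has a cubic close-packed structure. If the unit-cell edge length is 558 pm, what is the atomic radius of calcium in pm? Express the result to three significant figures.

197 pm

In an FCC lattice, atoms touch along the face diagonal, so √2·a = 4r.
r = √2·a/4 = 1.4142 × 558 / 4 = 197 pm.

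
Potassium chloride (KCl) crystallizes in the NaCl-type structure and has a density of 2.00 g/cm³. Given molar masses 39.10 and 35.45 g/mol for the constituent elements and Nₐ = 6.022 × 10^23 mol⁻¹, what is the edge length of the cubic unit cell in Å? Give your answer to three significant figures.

6.28 Å

M(KCl) = 74.55 g/mol; Z = 4 formula units per cell.
a³ = Z·M/(N_A·ρ) = 4 × 74.55 / (6.022 × 10²³ × 2.00) = 2.476 × 10^-22 cm³, so a = 6.279 × 10^-8 cm = 6.28 Å.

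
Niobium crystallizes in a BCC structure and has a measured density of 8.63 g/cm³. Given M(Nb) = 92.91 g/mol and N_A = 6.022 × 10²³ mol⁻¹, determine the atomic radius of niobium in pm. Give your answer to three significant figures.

For a BCC cell (Z = 2), a³ = Z·M/(N_A·ρ) = 2 × 92.91 / (6.022 × 10²³ × 8.630) = 3.576 × 10^-23 cm³, so a = 3.294 × 10^-8 cm = 329.4 pm.
Atoms touch along the body diagonal, so √3·a = 4r, so r = 0.4330 × a = 143 pm.

143 pm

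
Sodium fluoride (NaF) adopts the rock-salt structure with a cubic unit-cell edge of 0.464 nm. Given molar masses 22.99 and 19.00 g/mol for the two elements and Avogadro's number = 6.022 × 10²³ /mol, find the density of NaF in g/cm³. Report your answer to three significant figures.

2.79 g/cm³

The rock-salt structure contains Z = 4 formula units per cell; M(NaF) = 22.99 + 19.00 = 41.99 g/mol.
a³ = (4.640 × 10^-8 cm)³ = 9.990 × 10^-23 cm³.
ρ = 4 × 41.99 / (6.022 × 10²³ × 9.990 × 10^-23) = 2.792 g/cm³.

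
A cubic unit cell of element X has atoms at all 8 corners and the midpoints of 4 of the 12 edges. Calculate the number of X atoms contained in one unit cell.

2

Corner atoms are shared by 8 cells (1/8 each), edge atoms by 4 (1/4 each).
Net atoms = 8 × 1/8 + 4 × 1/4 = 1 + 1 = 2.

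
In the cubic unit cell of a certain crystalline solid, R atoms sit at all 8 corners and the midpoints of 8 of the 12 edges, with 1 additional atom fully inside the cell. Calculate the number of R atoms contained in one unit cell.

4

Corner atoms are shared by 8 cells (1/8 each), edge atoms by 4 (1/4 each), interior atoms are unshared.
Net atoms = 8 × 1/8 + 8 × 1/4 + 1 = 1 + 2 + 1 = 4.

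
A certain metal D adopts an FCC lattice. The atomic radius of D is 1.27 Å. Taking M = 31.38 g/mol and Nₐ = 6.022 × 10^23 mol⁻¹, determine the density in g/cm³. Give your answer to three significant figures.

4.50 g/cm³

In an FCC lattice, atoms touch along the face diagonal, so √2·a = 4r, giving a = 3.592 Å = 3.592 × 10^-8 cm.
With Z = 4, ρ = Z·M/(N_A·a³) = 4 × 31.38 / (6.022 × 10²³ × 4.635 × 10^-23) = 4.497 g/cm³.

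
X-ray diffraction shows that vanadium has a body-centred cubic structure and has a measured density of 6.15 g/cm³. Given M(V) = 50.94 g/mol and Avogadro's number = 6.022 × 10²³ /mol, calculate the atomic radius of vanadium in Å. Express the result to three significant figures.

For a BCC cell (Z = 2), a³ = Z·M/(N_A·ρ) = 2 × 50.94 / (6.022 × 10²³ × 6.150) = 2.751 × 10^-23 cm³, so a = 3.019 × 10^-8 cm = 3.019 Å.
Atoms touch along the body diagonal, so √3·a = 4r, so r = 0.4330 × a = 1.31 Å.

1.31 Å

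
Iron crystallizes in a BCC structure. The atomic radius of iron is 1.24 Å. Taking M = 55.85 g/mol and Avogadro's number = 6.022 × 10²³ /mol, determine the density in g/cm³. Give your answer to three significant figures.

In a BCC lattice, atoms touch along the body diagonal, so √3·a = 4r, giving a = 2.864 Å = 2.864 × 10^-8 cm.
With Z = 2, ρ = Z·M/(N_A·a³) = 2 × 55.85 / (6.022 × 10²³ × 2.348 × 10^-23) = 7.899 g/cm³.

7.90 g/cm³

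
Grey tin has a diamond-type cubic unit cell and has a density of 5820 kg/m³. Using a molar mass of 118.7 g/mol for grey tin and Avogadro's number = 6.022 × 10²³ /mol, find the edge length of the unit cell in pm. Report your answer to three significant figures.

With Z = 8 atoms per diamond cubic cell, a³ = Z·M/(N_A·ρ) = 8 × 118.7 / (6.022 × 10²³ × 5.820 g/cm³) = 2.709 × 10^-22 cm³.
a = (2.709 × 10^-22)^(1/3) = 6.471 × 10^-8 cm = 647 pm.

647 pm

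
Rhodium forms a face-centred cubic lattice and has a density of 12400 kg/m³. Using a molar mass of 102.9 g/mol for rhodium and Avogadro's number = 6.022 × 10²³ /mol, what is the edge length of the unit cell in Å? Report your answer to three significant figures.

3.81 Å

With Z = 4 atoms per FCC cell, a³ = Z·M/(N_A·ρ) = 4 × 102.9 / (6.022 × 10²³ × 12.40 g/cm³) = 5.512 × 10^-23 cm³.
a = (5.512 × 10^-23)^(1/3) = 3.806 × 10^-8 cm = 3.81 Å.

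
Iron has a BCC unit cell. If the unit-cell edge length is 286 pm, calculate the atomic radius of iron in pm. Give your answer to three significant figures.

124 pm

In a BCC lattice, atoms touch along the body diagonal, so √3·a = 4r.
r = √3·a/4 = 1.7321 × 286 / 4 = 124 pm.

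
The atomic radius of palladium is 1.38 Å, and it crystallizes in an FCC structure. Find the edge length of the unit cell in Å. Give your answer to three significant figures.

In an FCC lattice, atoms touch along the face diagonal, so √2·a = 4r.
a = 4r/√2 = 4 × 1.38 / 1.4142 = 3.90 Å.

3.90 Å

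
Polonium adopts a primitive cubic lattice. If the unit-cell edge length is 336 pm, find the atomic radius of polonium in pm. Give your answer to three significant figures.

168 pm

In a simple cubic lattice, atoms touch along the cell edge, so a = 2r.
r = a/2 = 336/2 = 168 pm.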